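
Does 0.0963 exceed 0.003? Yes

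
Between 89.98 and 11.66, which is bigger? 89.98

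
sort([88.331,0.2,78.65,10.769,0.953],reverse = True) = [88.331,78.65,10.769,0.953,0.2]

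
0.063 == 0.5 False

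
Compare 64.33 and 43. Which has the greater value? 64.33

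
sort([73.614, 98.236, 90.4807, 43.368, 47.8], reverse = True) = [98.236, 90.4807, 73.614, 47.8, 43.368]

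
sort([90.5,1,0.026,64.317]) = [0.026,1,64.317,90.5]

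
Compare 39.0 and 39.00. They are equal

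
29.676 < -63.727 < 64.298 False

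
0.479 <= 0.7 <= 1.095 True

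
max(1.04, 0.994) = 1.04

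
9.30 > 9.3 False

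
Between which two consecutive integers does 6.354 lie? 6 and 7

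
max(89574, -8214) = 89574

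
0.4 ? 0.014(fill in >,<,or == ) >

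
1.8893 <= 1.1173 False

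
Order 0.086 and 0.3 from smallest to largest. 0.086, 0.3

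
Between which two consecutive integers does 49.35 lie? 49 and 50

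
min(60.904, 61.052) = 60.904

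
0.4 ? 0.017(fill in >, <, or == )>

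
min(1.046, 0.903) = 0.903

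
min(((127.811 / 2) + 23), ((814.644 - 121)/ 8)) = 86.7055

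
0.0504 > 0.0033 True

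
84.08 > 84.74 False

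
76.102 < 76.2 True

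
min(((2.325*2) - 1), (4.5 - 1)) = 3.5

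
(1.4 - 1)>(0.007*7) True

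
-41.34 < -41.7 False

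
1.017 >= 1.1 False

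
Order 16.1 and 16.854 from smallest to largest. 16.1, 16.854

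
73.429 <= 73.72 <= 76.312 True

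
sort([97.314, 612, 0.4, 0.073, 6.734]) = [0.073, 0.4, 6.734, 97.314, 612]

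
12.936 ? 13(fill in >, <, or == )<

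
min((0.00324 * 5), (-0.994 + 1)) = 0.006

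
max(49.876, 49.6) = 49.876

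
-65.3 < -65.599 False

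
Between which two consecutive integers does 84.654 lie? 84 and 85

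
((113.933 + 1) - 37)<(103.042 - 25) True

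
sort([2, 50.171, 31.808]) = [2, 31.808, 50.171]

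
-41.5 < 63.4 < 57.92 False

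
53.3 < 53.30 False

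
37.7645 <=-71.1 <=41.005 False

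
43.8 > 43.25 True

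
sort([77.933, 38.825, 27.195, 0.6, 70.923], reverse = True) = [77.933, 70.923, 38.825, 27.195, 0.6]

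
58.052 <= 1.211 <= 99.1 False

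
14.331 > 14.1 True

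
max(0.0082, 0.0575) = 0.0575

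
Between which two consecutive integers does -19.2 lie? -20 and -19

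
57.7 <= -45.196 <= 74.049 False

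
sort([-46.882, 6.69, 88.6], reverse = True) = [88.6, 6.69, -46.882]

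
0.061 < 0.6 True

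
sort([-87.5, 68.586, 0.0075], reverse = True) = [68.586, 0.0075, -87.5]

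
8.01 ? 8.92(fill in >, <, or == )<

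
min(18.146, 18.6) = 18.146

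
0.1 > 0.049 True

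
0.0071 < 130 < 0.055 False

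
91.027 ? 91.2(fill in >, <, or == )<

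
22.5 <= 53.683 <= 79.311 True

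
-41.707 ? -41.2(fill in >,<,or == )<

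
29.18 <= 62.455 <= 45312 True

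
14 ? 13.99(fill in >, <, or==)>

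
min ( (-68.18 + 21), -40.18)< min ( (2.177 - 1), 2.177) True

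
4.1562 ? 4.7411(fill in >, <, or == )<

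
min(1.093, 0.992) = 0.992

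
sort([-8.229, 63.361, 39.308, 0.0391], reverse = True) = [63.361, 39.308, 0.0391, -8.229]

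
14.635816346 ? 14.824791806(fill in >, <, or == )<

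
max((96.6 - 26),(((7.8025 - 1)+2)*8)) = 70.6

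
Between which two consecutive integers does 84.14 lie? 84 and 85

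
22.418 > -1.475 True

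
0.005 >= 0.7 False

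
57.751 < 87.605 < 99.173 True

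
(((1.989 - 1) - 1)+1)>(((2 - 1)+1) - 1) False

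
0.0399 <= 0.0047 False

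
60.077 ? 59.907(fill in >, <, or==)>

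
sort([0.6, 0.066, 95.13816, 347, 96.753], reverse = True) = [347, 96.753, 95.13816, 0.6, 0.066]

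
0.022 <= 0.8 True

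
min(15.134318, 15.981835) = 15.134318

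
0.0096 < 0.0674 True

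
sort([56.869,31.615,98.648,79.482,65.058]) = [31.615,56.869,65.058,79.482,98.648]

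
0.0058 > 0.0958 False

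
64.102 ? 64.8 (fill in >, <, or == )<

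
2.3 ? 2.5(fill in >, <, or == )<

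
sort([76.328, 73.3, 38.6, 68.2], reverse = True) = [76.328, 73.3, 68.2, 38.6]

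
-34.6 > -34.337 False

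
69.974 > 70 False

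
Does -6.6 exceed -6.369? No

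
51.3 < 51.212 False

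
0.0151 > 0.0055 True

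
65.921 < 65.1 False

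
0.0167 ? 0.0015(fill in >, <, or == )>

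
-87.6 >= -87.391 False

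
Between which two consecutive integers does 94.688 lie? 94 and 95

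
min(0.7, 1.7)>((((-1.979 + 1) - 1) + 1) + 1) True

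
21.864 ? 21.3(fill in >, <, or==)>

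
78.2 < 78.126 False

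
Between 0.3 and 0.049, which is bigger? 0.3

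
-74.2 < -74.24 False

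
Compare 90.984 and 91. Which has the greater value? 91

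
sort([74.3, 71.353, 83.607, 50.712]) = [50.712, 71.353, 74.3, 83.607]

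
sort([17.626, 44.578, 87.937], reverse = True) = [87.937, 44.578, 17.626]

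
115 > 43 True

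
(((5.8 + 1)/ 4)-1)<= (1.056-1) False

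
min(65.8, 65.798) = 65.798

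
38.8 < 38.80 False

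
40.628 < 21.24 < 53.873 False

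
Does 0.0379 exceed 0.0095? Yes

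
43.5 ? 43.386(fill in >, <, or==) >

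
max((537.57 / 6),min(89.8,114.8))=89.8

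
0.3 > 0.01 True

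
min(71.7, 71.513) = 71.513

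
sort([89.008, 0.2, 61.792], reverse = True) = [89.008, 61.792, 0.2]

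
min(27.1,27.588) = 27.1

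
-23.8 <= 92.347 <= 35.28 False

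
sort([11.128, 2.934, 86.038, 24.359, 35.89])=[2.934, 11.128, 24.359, 35.89, 86.038]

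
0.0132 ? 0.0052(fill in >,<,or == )>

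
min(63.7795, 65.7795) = 63.7795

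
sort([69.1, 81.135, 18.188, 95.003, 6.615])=[6.615, 18.188, 69.1, 81.135, 95.003]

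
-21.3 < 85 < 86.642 True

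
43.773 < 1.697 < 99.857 False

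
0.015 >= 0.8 False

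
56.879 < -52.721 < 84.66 False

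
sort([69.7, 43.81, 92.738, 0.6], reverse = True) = [92.738, 69.7, 43.81, 0.6]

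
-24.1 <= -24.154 False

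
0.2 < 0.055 False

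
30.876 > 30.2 True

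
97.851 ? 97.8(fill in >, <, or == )>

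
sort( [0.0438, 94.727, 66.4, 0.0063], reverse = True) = [94.727, 66.4, 0.0438, 0.0063]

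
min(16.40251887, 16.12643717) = 16.12643717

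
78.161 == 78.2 False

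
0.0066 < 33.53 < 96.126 True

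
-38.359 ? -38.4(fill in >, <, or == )>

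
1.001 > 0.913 True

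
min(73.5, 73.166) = 73.166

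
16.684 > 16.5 True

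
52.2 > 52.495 False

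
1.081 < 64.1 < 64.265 True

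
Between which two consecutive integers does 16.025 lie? 16 and 17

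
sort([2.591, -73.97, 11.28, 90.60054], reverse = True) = [90.60054, 11.28, 2.591, -73.97]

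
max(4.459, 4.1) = 4.459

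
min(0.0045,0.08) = 0.0045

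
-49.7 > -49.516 False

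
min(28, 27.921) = 27.921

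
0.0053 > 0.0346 False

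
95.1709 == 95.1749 False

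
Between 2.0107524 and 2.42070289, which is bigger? 2.42070289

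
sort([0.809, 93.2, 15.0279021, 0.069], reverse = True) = [93.2, 15.0279021, 0.809, 0.069]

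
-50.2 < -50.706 False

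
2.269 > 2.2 True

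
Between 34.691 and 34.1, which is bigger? 34.691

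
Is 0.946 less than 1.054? Yes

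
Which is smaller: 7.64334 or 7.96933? 7.64334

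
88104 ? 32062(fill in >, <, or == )>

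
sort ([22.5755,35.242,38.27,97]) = [22.5755,35.242,38.27,97]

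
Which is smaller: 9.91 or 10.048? 9.91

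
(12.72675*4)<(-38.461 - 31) False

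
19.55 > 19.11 True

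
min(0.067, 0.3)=0.067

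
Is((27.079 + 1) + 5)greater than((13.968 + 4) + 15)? Yes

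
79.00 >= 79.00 True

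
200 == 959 False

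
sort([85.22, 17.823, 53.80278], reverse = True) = [85.22, 53.80278, 17.823]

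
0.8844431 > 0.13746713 True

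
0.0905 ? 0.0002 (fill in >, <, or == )>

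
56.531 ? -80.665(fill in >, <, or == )>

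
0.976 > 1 False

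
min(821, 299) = 299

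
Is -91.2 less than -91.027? Yes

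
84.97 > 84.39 True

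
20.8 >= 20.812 False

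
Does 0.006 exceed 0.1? No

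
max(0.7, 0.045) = 0.7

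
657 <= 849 True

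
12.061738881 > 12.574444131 False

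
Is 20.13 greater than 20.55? No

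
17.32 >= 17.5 False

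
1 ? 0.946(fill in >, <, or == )>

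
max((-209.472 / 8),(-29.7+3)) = -26.184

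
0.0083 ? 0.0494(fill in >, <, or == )<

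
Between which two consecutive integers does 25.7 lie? 25 and 26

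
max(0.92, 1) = 1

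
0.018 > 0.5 False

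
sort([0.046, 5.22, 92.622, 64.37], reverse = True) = [92.622, 64.37, 5.22, 0.046]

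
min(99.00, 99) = 99.00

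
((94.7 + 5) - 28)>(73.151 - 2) True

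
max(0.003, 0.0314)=0.0314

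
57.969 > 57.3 True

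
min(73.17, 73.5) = 73.17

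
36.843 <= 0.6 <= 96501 False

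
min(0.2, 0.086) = 0.086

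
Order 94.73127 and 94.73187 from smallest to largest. 94.73127, 94.73187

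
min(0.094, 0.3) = 0.094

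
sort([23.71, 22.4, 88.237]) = [22.4, 23.71, 88.237]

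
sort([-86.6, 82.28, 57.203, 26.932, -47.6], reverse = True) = [82.28, 57.203, 26.932, -47.6, -86.6]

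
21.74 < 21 False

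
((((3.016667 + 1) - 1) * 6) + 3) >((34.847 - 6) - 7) False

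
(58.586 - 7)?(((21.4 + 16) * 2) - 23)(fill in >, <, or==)<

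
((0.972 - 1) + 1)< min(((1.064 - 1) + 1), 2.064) True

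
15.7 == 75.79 False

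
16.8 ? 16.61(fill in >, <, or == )>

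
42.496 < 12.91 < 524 False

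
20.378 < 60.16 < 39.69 False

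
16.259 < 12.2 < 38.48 False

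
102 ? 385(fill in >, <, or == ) <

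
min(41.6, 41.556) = 41.556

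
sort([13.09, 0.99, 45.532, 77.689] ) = [0.99, 13.09, 45.532, 77.689]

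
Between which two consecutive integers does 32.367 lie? 32 and 33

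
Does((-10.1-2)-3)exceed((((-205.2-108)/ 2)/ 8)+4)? Yes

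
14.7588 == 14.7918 False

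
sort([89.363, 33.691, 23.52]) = [23.52, 33.691, 89.363]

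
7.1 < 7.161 True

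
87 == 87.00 True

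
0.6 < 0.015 False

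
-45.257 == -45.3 False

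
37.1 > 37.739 False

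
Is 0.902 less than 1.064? Yes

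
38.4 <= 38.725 True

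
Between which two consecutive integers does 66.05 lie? 66 and 67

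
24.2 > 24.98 False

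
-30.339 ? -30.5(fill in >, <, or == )>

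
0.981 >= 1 False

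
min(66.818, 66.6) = 66.6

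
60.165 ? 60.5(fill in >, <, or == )<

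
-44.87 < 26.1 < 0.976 False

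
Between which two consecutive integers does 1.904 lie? 1 and 2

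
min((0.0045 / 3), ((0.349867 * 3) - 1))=0.0015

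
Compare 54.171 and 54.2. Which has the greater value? 54.2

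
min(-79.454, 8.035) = -79.454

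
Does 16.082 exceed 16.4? No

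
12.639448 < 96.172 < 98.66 True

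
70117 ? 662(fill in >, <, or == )>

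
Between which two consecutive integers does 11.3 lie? 11 and 12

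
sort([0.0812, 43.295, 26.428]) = [0.0812, 26.428, 43.295]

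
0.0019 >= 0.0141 False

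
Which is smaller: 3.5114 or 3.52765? 3.5114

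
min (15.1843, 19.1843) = 15.1843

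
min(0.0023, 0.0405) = 0.0023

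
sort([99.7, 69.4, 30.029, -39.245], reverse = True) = [99.7, 69.4, 30.029, -39.245]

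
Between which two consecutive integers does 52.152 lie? 52 and 53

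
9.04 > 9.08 False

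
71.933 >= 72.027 False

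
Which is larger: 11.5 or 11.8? 11.8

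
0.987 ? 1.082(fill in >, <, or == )<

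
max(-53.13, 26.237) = 26.237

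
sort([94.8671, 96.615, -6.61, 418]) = [-6.61, 94.8671, 96.615, 418]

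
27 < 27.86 True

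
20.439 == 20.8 False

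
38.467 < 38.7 True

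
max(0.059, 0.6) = 0.6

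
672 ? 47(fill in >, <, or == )>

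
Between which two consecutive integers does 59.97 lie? 59 and 60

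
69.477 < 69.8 True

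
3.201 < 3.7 True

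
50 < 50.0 False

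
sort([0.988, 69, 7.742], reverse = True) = [69, 7.742, 0.988]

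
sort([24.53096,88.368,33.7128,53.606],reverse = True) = [88.368,53.606,33.7128,24.53096]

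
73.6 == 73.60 True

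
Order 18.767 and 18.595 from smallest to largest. 18.595,18.767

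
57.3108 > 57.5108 False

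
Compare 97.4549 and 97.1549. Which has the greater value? 97.4549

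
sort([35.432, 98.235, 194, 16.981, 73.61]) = [16.981, 35.432, 73.61, 98.235, 194]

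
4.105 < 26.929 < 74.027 True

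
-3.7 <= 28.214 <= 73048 True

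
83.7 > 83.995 False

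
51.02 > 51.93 False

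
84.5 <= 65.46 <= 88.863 False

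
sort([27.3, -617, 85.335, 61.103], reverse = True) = [85.335, 61.103, 27.3, -617]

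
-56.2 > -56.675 True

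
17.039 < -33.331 False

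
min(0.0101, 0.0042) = 0.0042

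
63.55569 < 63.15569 False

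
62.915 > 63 False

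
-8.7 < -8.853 False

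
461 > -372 True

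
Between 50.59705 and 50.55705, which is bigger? 50.59705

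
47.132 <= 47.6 True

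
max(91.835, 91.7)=91.835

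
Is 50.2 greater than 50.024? Yes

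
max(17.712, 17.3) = 17.712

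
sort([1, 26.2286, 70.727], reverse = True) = [70.727, 26.2286, 1]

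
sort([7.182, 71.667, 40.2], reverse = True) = [71.667, 40.2, 7.182]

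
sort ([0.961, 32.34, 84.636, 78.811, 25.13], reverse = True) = [84.636, 78.811, 32.34, 25.13, 0.961]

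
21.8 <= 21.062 False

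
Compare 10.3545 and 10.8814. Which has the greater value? 10.8814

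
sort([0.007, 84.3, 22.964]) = [0.007, 22.964, 84.3]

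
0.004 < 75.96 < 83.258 True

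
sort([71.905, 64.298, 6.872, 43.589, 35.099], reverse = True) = [71.905, 64.298, 43.589, 35.099, 6.872]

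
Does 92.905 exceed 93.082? No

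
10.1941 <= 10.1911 False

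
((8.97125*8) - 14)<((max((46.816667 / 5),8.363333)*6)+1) False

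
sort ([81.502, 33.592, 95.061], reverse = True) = [95.061, 81.502, 33.592]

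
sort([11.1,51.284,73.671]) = [11.1,51.284,73.671]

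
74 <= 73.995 False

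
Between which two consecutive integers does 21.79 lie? 21 and 22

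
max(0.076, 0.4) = 0.4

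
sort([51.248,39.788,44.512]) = [39.788,44.512,51.248]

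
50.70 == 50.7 True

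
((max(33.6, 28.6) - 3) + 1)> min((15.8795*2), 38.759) False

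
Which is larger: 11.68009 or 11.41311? 11.68009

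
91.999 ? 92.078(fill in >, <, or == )<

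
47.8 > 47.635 True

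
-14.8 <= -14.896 False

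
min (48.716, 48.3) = 48.3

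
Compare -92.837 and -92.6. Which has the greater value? -92.6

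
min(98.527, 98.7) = 98.527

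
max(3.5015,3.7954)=3.7954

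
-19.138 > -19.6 True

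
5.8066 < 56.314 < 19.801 False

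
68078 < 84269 True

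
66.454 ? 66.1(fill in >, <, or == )>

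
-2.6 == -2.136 False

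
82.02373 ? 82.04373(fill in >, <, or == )<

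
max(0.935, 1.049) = 1.049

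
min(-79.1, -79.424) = -79.424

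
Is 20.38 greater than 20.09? Yes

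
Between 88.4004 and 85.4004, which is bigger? 88.4004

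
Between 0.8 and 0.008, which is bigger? 0.8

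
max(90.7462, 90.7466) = 90.7466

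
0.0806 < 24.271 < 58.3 True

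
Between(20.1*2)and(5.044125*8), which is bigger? (5.044125*8)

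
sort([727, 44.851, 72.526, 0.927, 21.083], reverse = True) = [727, 72.526, 44.851, 21.083, 0.927]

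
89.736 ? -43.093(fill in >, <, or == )>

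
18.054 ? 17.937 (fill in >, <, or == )>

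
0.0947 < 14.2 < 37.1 True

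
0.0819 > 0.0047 True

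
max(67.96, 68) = 68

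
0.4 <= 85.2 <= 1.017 False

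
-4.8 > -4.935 True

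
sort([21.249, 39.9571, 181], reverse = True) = [181, 39.9571, 21.249]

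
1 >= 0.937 True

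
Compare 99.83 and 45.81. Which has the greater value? 99.83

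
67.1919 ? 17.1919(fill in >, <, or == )>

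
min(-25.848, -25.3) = -25.848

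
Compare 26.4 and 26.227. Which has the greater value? 26.4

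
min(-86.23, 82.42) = -86.23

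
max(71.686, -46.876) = 71.686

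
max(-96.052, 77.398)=77.398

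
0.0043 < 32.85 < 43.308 True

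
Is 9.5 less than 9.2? No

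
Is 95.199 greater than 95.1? Yes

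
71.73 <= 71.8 True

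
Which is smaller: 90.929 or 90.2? 90.2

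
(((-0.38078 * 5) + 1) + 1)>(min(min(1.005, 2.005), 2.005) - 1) True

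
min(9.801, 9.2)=9.2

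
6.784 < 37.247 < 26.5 False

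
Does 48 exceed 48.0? No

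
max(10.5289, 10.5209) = 10.5289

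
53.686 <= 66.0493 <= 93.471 True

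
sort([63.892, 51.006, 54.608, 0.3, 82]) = [0.3, 51.006, 54.608, 63.892, 82]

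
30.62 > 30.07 True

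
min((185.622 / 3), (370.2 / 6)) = 61.7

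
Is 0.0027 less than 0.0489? Yes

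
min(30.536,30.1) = 30.1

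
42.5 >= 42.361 True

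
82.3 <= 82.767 True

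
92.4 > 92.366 True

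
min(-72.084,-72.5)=-72.5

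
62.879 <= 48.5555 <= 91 False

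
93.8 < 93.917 True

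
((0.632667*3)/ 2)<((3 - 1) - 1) True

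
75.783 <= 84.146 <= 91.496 True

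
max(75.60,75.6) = 75.6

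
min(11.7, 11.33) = 11.33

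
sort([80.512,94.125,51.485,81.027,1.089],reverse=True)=[94.125,81.027,80.512,51.485,1.089]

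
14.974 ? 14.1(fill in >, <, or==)>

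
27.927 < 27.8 False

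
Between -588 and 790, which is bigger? 790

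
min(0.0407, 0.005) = 0.005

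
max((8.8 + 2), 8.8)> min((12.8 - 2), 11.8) False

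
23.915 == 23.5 False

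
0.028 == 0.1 False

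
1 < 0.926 False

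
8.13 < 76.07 True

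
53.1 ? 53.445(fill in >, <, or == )<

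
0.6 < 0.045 False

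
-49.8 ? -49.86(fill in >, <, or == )>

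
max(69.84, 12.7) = 69.84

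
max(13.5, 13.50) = 13.50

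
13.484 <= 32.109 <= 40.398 True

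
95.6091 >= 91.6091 True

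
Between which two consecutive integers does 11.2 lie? 11 and 12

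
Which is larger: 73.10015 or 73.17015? 73.17015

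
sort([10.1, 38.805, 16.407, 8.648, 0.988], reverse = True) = [38.805, 16.407, 10.1, 8.648, 0.988]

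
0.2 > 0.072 True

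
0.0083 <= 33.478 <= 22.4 False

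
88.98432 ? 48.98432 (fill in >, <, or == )>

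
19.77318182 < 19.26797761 False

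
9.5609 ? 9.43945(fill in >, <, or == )>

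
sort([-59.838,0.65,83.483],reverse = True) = [83.483,0.65,-59.838]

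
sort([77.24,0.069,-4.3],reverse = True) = [77.24,0.069,-4.3]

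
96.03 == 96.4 False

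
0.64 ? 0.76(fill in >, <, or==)<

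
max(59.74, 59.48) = 59.74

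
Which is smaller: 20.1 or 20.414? 20.1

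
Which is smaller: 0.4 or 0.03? 0.03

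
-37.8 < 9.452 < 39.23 True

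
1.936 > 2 False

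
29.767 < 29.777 True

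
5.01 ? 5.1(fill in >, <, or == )<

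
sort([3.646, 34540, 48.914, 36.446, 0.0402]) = [0.0402, 3.646, 36.446, 48.914, 34540]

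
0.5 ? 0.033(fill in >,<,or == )>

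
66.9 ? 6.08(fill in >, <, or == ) >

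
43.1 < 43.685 True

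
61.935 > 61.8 True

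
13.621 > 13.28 True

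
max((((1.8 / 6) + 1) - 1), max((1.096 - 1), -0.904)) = 0.3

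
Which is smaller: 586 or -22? -22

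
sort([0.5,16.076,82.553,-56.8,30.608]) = [-56.8,0.5,16.076,30.608,82.553]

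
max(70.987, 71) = 71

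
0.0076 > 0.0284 False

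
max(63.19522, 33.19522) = 63.19522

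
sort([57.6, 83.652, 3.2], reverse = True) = [83.652, 57.6, 3.2]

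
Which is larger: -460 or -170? -170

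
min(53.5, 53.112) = 53.112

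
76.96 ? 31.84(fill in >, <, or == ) >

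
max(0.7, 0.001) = 0.7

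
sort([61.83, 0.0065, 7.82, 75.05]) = [0.0065, 7.82, 61.83, 75.05]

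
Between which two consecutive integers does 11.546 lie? 11 and 12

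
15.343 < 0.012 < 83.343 False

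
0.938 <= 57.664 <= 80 True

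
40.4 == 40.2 False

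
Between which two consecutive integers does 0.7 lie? 0 and 1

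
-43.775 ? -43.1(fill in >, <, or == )<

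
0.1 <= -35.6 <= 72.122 False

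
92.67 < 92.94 True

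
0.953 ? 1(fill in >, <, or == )<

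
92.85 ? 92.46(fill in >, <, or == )>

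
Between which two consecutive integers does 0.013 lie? 0 and 1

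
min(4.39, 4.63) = 4.39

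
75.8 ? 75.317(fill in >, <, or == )>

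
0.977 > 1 False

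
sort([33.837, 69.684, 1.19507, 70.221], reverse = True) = [70.221, 69.684, 33.837, 1.19507]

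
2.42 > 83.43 False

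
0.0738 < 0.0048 False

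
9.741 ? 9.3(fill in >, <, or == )>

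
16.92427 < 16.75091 False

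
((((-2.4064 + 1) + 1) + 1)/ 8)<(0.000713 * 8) False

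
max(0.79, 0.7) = 0.79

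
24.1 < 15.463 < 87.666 False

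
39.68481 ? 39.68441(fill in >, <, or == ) >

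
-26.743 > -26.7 False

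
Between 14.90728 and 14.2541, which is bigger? 14.90728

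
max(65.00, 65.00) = 65.00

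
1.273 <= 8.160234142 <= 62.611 True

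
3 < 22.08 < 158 True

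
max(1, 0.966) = 1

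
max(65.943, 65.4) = 65.943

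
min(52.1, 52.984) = 52.1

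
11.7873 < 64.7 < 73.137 True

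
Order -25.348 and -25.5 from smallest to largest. -25.5, -25.348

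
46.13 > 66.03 False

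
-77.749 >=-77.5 False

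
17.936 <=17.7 False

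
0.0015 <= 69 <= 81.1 True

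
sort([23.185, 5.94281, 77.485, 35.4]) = [5.94281, 23.185, 35.4, 77.485]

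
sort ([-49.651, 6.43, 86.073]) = [-49.651, 6.43, 86.073]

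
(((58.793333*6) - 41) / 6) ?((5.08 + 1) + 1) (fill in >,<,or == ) >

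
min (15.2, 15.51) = 15.2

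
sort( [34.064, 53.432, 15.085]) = [15.085, 34.064, 53.432]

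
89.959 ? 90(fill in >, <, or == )<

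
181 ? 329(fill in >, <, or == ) <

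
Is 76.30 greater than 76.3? No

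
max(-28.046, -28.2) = -28.046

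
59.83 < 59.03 False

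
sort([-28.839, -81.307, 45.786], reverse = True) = [45.786, -28.839, -81.307]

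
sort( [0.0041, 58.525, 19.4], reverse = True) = [58.525, 19.4, 0.0041]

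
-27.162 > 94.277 False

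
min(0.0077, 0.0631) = 0.0077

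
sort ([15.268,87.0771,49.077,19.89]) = [15.268,19.89,49.077,87.0771]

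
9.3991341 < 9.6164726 True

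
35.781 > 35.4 True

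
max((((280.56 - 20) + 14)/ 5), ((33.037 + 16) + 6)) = 55.037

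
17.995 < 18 True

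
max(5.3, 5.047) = 5.3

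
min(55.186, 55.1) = 55.1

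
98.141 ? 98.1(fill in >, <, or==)>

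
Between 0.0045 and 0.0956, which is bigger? 0.0956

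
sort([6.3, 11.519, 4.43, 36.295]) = [4.43, 6.3, 11.519, 36.295]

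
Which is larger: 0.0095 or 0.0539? 0.0539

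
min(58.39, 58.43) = 58.39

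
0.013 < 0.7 True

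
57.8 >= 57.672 True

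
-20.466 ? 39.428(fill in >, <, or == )<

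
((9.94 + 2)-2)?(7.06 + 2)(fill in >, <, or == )>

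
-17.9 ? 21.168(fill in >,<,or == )<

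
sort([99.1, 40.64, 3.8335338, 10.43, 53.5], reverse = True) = [99.1, 53.5, 40.64, 10.43, 3.8335338]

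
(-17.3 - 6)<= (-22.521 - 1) False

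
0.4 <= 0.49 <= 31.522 True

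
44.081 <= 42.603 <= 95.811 False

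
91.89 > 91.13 True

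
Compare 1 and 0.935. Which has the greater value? 1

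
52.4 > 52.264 True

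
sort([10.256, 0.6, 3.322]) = [0.6, 3.322, 10.256]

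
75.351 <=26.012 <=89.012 False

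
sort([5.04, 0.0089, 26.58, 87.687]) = [0.0089, 5.04, 26.58, 87.687]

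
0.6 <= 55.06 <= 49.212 False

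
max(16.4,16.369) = 16.4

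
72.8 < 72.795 False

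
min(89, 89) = 89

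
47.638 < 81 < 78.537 False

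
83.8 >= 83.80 True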